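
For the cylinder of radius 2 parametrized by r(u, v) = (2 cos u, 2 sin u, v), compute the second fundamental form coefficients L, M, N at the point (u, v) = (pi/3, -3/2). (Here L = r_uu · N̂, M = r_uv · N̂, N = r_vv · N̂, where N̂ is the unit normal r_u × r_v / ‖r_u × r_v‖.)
L = -2;  M = 0;  N = 0

Compute the unit normal N̂(u, v) = (cos(u), sin(u), 0), and the second partials r_uu, r_uv, r_vv. Take dot products:
  L(u, v) = r_uu · N̂ = -2,
  M(u, v) = r_uv · N̂ = 0,
  N(u, v) = r_vv · N̂ = 0.
Evaluating at (u, v) = (pi/3, -3/2):
  L = -2, M = 0, N = 0.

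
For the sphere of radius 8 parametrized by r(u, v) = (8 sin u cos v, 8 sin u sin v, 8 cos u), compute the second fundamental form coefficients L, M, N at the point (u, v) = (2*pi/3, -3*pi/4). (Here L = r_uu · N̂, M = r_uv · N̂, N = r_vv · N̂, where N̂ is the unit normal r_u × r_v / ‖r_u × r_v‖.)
L = -8;  M = 0;  N = -6

Compute the unit normal N̂(u, v) = (sin(u)^2*cos(v)/Abs(sin(u)), sin(u)^2*sin(v)/Abs(sin(u)), sin(2*u)/(2*Abs(sin(u)))), and the second partials r_uu, r_uv, r_vv. Take dot products:
  L(u, v) = r_uu · N̂ = -8*sin(u)/Abs(sin(u)),
  M(u, v) = r_uv · N̂ = 0,
  N(u, v) = r_vv · N̂ = -8*sin(u)^3/Abs(sin(u)).
Evaluating at (u, v) = (2*pi/3, -3*pi/4):
  L = -8, M = 0, N = -6.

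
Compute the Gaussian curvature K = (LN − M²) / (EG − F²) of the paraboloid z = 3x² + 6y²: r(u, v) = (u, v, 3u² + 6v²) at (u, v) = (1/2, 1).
K = 18/5929

Coefficients of the first fundamental form: E = 36*u^2 + 1, F = 72*u*v, G = 144*v^2 + 1.
Coefficients of the second fundamental form: L = 6/sqrt(36*u^2 + 144*v^2 + 1), M = 0, N = 12/sqrt(36*u^2 + 144*v^2 + 1).
Assemble K = (LN − M²)/(EG − F²) = 72/(1296*u^4 + 10368*u^2*v^2 + 72*u^2 + 20736*v^4 + 288*v^2 + 1). At (u, v) = (1/2, 1): K = 18/5929.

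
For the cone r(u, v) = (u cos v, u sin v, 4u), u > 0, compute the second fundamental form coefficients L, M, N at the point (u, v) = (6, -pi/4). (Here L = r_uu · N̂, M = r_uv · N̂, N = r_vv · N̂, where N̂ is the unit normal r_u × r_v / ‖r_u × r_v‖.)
L = 0;  M = 0;  N = 24*sqrt(17)/17

Compute the unit normal N̂(u, v) = (-4*sqrt(17)*u*cos(v)/(17*Abs(u)), -4*sqrt(17)*u*sin(v)/(17*Abs(u)), sqrt(17)*u/(17*Abs(u))), and the second partials r_uu, r_uv, r_vv. Take dot products:
  L(u, v) = r_uu · N̂ = 0,
  M(u, v) = r_uv · N̂ = 0,
  N(u, v) = r_vv · N̂ = 4*sqrt(17)*u^2/(17*Abs(u)).
Evaluating at (u, v) = (6, -pi/4):
  L = 0, M = 0, N = 24*sqrt(17)/17.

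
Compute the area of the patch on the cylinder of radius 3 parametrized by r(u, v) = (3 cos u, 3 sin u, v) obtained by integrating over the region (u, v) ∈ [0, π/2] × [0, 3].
Area = 9*pi/2

Area = ∫∫ √(EG − F²) du dv with √(EG − F²) = 3. Integrating over [0, π/2] × [0, 3] gives 9*pi/2.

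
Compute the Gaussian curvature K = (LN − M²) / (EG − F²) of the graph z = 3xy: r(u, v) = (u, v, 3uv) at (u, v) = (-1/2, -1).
K = -144/2401

Coefficients of the first fundamental form: E = 9*v^2 + 1, F = 9*u*v, G = 9*u^2 + 1.
Coefficients of the second fundamental form: L = 0, M = 3/sqrt(9*u^2 + 9*v^2 + 1), N = 0.
Assemble K = (LN − M²)/(EG − F²) = -9/(81*u^4 + 162*u^2*v^2 + 18*u^2 + 81*v^4 + 18*v^2 + 1). At (u, v) = (-1/2, -1): K = -144/2401.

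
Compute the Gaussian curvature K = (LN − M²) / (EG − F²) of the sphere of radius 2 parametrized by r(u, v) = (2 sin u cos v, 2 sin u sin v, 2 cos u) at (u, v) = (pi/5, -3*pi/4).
K = 1/4

Coefficients of the first fundamental form: E = 4, F = 0, G = 4*sin(u)^2.
Coefficients of the second fundamental form: L = -2*sin(u)/Abs(sin(u)), M = 0, N = -2*sin(u)^3/Abs(sin(u)).
Assemble K = (LN − M²)/(EG − F²) = 1/4. At (u, v) = (pi/5, -3*pi/4): K = 1/4.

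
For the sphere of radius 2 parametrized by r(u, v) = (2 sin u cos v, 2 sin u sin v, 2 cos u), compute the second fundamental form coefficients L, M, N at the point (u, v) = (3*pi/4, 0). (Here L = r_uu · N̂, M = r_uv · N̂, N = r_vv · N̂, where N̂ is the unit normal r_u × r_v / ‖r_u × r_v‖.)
L = -2;  M = 0;  N = -1

Compute the unit normal N̂(u, v) = (sin(u)^2*cos(v)/Abs(sin(u)), sin(u)^2*sin(v)/Abs(sin(u)), sin(2*u)/(2*Abs(sin(u)))), and the second partials r_uu, r_uv, r_vv. Take dot products:
  L(u, v) = r_uu · N̂ = -2*sin(u)/Abs(sin(u)),
  M(u, v) = r_uv · N̂ = 0,
  N(u, v) = r_vv · N̂ = -2*sin(u)^3/Abs(sin(u)).
Evaluating at (u, v) = (3*pi/4, 0):
  L = -2, M = 0, N = -1.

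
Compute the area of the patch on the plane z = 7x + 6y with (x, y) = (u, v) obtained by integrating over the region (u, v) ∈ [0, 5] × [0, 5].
Area = 25*sqrt(86)

Area = ∫∫ √(EG − F²) du dv with √(EG − F²) = sqrt(86). Integrating over [0, 5] × [0, 5] gives 25*sqrt(86).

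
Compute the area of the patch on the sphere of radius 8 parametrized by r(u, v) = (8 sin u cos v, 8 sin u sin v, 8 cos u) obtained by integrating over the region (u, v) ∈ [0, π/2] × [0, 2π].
Area = 128*pi

Area = ∫∫ √(EG − F²) du dv with √(EG − F²) = 64*Abs(sin(u)). Integrating over [0, π/2] × [0, 2π] gives 128*pi.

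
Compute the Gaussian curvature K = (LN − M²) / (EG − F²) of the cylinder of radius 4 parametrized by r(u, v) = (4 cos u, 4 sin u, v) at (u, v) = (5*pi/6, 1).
K = 0

Coefficients of the first fundamental form: E = 16, F = 0, G = 1.
Coefficients of the second fundamental form: L = -4, M = 0, N = 0.
Assemble K = (LN − M²)/(EG − F²) = 0. At (u, v) = (5*pi/6, 1): K = 0.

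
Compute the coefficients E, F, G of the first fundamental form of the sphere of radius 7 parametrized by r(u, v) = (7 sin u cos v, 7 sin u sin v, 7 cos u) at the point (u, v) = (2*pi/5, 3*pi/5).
E = 49;  F = 0;  G = 49*sqrt(5)/8 + 245/8

Partials: r_u = (7*cos(u)*cos(v), 7*sin(v)*cos(u), -7*sin(u)), r_v = (-7*sin(u)*sin(v), 7*sin(u)*cos(v), 0). As functions of (u, v):
  E = r_u · r_u = 49,
  F = r_u · r_v = 0,
  G = r_v · r_v = 49*sin(u)^2.
Evaluating at (u, v) = (2*pi/5, 3*pi/5): E = 49, F = 0, G = 49*sqrt(5)/8 + 245/8.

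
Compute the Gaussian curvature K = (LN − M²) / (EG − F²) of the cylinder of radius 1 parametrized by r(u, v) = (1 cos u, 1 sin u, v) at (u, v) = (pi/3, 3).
K = 0

Coefficients of the first fundamental form: E = 1, F = 0, G = 1.
Coefficients of the second fundamental form: L = -1, M = 0, N = 0.
Assemble K = (LN − M²)/(EG − F²) = 0. At (u, v) = (pi/3, 3): K = 0.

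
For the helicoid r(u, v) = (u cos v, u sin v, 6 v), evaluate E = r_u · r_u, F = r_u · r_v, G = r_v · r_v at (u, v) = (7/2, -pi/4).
E = 1;  F = 0;  G = 193/4

Partials: r_u = (cos(v), sin(v), 0), r_v = (-u*sin(v), u*cos(v), 6). As functions of (u, v):
  E = r_u · r_u = 1,
  F = r_u · r_v = 0,
  G = r_v · r_v = u^2 + 36.
Evaluating at (u, v) = (7/2, -pi/4): E = 1, F = 0, G = 193/4.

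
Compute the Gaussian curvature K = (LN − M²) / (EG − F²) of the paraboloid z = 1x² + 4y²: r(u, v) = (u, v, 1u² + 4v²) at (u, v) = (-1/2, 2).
K = 4/16641

Coefficients of the first fundamental form: E = 4*u^2 + 1, F = 16*u*v, G = 64*v^2 + 1.
Coefficients of the second fundamental form: L = 2/sqrt(4*u^2 + 64*v^2 + 1), M = 0, N = 8/sqrt(4*u^2 + 64*v^2 + 1).
Assemble K = (LN − M²)/(EG − F²) = 16/(16*u^4 + 512*u^2*v^2 + 8*u^2 + 4096*v^4 + 128*v^2 + 1). At (u, v) = (-1/2, 2): K = 4/16641.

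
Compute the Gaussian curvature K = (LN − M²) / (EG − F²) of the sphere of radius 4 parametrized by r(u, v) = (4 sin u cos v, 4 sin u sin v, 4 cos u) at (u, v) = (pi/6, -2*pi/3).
K = 1/16

Coefficients of the first fundamental form: E = 16, F = 0, G = 16*sin(u)^2.
Coefficients of the second fundamental form: L = -4*sin(u)/Abs(sin(u)), M = 0, N = -4*sin(u)^3/Abs(sin(u)).
Assemble K = (LN − M²)/(EG − F²) = 1/16. At (u, v) = (pi/6, -2*pi/3): K = 1/16.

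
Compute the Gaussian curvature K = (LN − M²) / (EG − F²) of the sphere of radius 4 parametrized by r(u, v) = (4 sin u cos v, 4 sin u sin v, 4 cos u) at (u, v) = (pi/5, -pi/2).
K = 1/16

Coefficients of the first fundamental form: E = 16, F = 0, G = 16*sin(u)^2.
Coefficients of the second fundamental form: L = -4*sin(u)/Abs(sin(u)), M = 0, N = -4*sin(u)^3/Abs(sin(u)).
Assemble K = (LN − M²)/(EG − F²) = 1/16. At (u, v) = (pi/5, -pi/2): K = 1/16.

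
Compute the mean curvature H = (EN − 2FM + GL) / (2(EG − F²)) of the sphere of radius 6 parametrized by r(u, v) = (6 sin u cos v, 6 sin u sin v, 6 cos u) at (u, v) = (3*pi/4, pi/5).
H = -1/6

With E = 36, F = 0, G = 36*sin(u)^2, L = -6*sin(u)/Abs(sin(u)), M = 0, N = -6*sin(u)^3/Abs(sin(u)), assemble
  H = (EN − 2FM + GL) / (2(EG − F²)) = -sin(u)/(6*Abs(sin(u))).
At (u, v) = (3*pi/4, pi/5): H = -1/6.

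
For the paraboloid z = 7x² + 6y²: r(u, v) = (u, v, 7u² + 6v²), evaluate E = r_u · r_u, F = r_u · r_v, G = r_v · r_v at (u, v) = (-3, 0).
E = 1765;  F = 0;  G = 1

Partials: r_u = (1, 0, 14*u), r_v = (0, 1, 12*v). As functions of (u, v):
  E = r_u · r_u = 196*u^2 + 1,
  F = r_u · r_v = 168*u*v,
  G = r_v · r_v = 144*v^2 + 1.
Evaluating at (u, v) = (-3, 0): E = 1765, F = 0, G = 1.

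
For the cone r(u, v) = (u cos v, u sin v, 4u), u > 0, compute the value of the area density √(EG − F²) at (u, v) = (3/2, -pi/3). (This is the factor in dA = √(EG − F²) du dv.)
√(EG − F²)|_{(3/2, -pi/3)} = 3*sqrt(17)/2

E = 17, F = 0, G = u^2, so EG − F² = 17*u^2. Taking the positive square root: √(EG − F²) = sqrt(17)*Abs(u). At (u, v) = (3/2, -pi/3): 3*sqrt(17)/2.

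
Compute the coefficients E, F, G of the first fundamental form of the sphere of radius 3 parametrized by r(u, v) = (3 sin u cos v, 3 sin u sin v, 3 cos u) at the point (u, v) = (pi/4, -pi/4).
E = 9;  F = 0;  G = 9/2

Partials: r_u = (3*cos(u)*cos(v), 3*sin(v)*cos(u), -3*sin(u)), r_v = (-3*sin(u)*sin(v), 3*sin(u)*cos(v), 0). As functions of (u, v):
  E = r_u · r_u = 9,
  F = r_u · r_v = 0,
  G = r_v · r_v = 9*sin(u)^2.
Evaluating at (u, v) = (pi/4, -pi/4): E = 9, F = 0, G = 9/2.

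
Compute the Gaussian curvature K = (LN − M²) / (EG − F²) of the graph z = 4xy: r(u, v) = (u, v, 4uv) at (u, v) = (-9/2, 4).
K = -16/337561

Coefficients of the first fundamental form: E = 16*v^2 + 1, F = 16*u*v, G = 16*u^2 + 1.
Coefficients of the second fundamental form: L = 0, M = 4/sqrt(16*u^2 + 16*v^2 + 1), N = 0.
Assemble K = (LN − M²)/(EG − F²) = -16/(256*u^4 + 512*u^2*v^2 + 32*u^2 + 256*v^4 + 32*v^2 + 1). At (u, v) = (-9/2, 4): K = -16/337561.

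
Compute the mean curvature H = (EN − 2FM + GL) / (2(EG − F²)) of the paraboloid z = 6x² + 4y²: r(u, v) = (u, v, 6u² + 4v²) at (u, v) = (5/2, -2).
H = 5146*sqrt(1157)/1338649

With E = 144*u^2 + 1, F = 96*u*v, G = 64*v^2 + 1, L = 12/sqrt(144*u^2 + 64*v^2 + 1), M = 0, N = 8/sqrt(144*u^2 + 64*v^2 + 1), assemble
  H = (EN − 2FM + GL) / (2(EG − F²)) = 2*(288*u^2 + 192*v^2 + 5)/(144*u^2 + 64*v^2 + 1)^(3/2).
At (u, v) = (5/2, -2): H = 5146*sqrt(1157)/1338649.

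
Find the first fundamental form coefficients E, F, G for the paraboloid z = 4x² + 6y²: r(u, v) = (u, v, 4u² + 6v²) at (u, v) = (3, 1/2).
E = 577;  F = 144;  G = 37

Partials: r_u = (1, 0, 8*u), r_v = (0, 1, 12*v). As functions of (u, v):
  E = r_u · r_u = 64*u^2 + 1,
  F = r_u · r_v = 96*u*v,
  G = r_v · r_v = 144*v^2 + 1.
Evaluating at (u, v) = (3, 1/2): E = 577, F = 144, G = 37.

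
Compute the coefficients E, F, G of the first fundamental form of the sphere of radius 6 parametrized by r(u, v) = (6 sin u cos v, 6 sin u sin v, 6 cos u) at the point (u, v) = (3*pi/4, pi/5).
E = 36;  F = 0;  G = 18

Partials: r_u = (6*cos(u)*cos(v), 6*sin(v)*cos(u), -6*sin(u)), r_v = (-6*sin(u)*sin(v), 6*sin(u)*cos(v), 0). As functions of (u, v):
  E = r_u · r_u = 36,
  F = r_u · r_v = 0,
  G = r_v · r_v = 36*sin(u)^2.
Evaluating at (u, v) = (3*pi/4, pi/5): E = 36, F = 0, G = 18.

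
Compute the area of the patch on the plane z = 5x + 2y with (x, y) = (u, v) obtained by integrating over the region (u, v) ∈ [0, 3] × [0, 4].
Area = 12*sqrt(30)

Area = ∫∫ √(EG − F²) du dv with √(EG − F²) = sqrt(30). Integrating over [0, 3] × [0, 4] gives 12*sqrt(30).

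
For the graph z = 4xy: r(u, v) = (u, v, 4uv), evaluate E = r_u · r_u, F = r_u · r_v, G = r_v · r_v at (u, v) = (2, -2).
E = 65;  F = -64;  G = 65

Partials: r_u = (1, 0, 4*v), r_v = (0, 1, 4*u). As functions of (u, v):
  E = r_u · r_u = 16*v^2 + 1,
  F = r_u · r_v = 16*u*v,
  G = r_v · r_v = 16*u^2 + 1.
Evaluating at (u, v) = (2, -2): E = 65, F = -64, G = 65.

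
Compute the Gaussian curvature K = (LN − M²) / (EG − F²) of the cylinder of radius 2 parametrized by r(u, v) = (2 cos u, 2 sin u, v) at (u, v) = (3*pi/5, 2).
K = 0

Coefficients of the first fundamental form: E = 4, F = 0, G = 1.
Coefficients of the second fundamental form: L = -2, M = 0, N = 0.
Assemble K = (LN − M²)/(EG − F²) = 0. At (u, v) = (3*pi/5, 2): K = 0.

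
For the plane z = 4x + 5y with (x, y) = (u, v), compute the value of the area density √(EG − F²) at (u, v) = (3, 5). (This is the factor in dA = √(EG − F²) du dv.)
√(EG − F²)|_{(3, 5)} = sqrt(42)

E = 17, F = 20, G = 26, so EG − F² = 42. Taking the positive square root: √(EG − F²) = sqrt(42). At (u, v) = (3, 5): sqrt(42).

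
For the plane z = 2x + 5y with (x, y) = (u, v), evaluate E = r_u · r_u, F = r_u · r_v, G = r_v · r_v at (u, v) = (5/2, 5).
E = 5;  F = 10;  G = 26

Partials: r_u = (1, 0, 2), r_v = (0, 1, 5). As functions of (u, v):
  E = r_u · r_u = 5,
  F = r_u · r_v = 10,
  G = r_v · r_v = 26.
Evaluating at (u, v) = (5/2, 5): E = 5, F = 10, G = 26.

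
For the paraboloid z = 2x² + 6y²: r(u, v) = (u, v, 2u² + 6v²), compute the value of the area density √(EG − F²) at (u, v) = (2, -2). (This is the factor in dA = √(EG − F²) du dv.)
√(EG − F²)|_{(2, -2)} = sqrt(641)

E = 16*u^2 + 1, F = 48*u*v, G = 144*v^2 + 1, so EG − F² = 16*u^2 + 144*v^2 + 1. Taking the positive square root: √(EG − F²) = sqrt(16*u^2 + 144*v^2 + 1). At (u, v) = (2, -2): sqrt(641).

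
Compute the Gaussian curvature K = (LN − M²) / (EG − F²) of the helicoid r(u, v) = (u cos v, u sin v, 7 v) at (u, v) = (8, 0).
K = -49/12769

Coefficients of the first fundamental form: E = 1, F = 0, G = u^2 + 49.
Coefficients of the second fundamental form: L = 0, M = -7/sqrt(u^2 + 49), N = 0.
Assemble K = (LN − M²)/(EG − F²) = -49/(u^2 + 49)^2. At (u, v) = (8, 0): K = -49/12769.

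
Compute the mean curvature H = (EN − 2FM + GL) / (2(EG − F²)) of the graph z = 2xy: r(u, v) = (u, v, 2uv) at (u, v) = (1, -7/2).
H = 7*sqrt(6)/243

With E = 4*v^2 + 1, F = 4*u*v, G = 4*u^2 + 1, L = 0, M = 2/sqrt(4*u^2 + 4*v^2 + 1), N = 0, assemble
  H = (EN − 2FM + GL) / (2(EG − F²)) = -8*u*v/(4*u^2 + 4*v^2 + 1)^(3/2).
At (u, v) = (1, -7/2): H = 7*sqrt(6)/243.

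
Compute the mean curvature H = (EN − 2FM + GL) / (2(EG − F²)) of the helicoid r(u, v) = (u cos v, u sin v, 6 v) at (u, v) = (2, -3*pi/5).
H = 0

With E = 1, F = 0, G = u^2 + 36, L = 0, M = -6/sqrt(u^2 + 36), N = 0, assemble
  H = (EN − 2FM + GL) / (2(EG − F²)) = 0.
At (u, v) = (2, -3*pi/5): H = 0.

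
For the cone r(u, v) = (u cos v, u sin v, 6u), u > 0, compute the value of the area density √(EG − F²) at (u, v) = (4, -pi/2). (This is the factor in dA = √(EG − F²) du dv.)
√(EG − F²)|_{(4, -pi/2)} = 4*sqrt(37)

E = 37, F = 0, G = u^2, so EG − F² = 37*u^2. Taking the positive square root: √(EG − F²) = sqrt(37)*Abs(u). At (u, v) = (4, -pi/2): 4*sqrt(37).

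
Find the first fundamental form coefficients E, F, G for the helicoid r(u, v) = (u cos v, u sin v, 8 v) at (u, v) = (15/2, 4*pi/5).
E = 1;  F = 0;  G = 481/4

Partials: r_u = (cos(v), sin(v), 0), r_v = (-u*sin(v), u*cos(v), 8). As functions of (u, v):
  E = r_u · r_u = 1,
  F = r_u · r_v = 0,
  G = r_v · r_v = u^2 + 64.
Evaluating at (u, v) = (15/2, 4*pi/5): E = 1, F = 0, G = 481/4.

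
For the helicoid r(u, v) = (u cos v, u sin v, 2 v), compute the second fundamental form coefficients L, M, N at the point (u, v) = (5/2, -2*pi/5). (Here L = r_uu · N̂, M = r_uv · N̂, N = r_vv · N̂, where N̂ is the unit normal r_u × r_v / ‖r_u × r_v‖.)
L = 0;  M = -4*sqrt(41)/41;  N = 0

Compute the unit normal N̂(u, v) = (2*sin(v)/sqrt(u^2 + 4), -2*cos(v)/sqrt(u^2 + 4), u/sqrt(u^2 + 4)), and the second partials r_uu, r_uv, r_vv. Take dot products:
  L(u, v) = r_uu · N̂ = 0,
  M(u, v) = r_uv · N̂ = -2/sqrt(u^2 + 4),
  N(u, v) = r_vv · N̂ = 0.
Evaluating at (u, v) = (5/2, -2*pi/5):
  L = 0, M = -4*sqrt(41)/41, N = 0.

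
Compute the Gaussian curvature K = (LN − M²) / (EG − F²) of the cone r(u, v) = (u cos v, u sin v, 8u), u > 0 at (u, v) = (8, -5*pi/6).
K = 0

Coefficients of the first fundamental form: E = 65, F = 0, G = u^2.
Coefficients of the second fundamental form: L = 0, M = 0, N = 8*sqrt(65)*u^2/(65*Abs(u)).
Assemble K = (LN − M²)/(EG − F²) = 0. At (u, v) = (8, -5*pi/6): K = 0.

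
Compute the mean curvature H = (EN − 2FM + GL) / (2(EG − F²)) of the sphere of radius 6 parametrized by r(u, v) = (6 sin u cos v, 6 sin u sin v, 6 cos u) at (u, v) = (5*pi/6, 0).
H = -1/6

With E = 36, F = 0, G = 36*sin(u)^2, L = -6*sin(u)/Abs(sin(u)), M = 0, N = -6*sin(u)^3/Abs(sin(u)), assemble
  H = (EN − 2FM + GL) / (2(EG − F²)) = -sin(u)/(6*Abs(sin(u))).
At (u, v) = (5*pi/6, 0): H = -1/6.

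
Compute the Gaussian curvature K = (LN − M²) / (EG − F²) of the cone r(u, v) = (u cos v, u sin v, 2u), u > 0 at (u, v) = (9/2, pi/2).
K = 0

Coefficients of the first fundamental form: E = 5, F = 0, G = u^2.
Coefficients of the second fundamental form: L = 0, M = 0, N = 2*sqrt(5)*u^2/(5*Abs(u)).
Assemble K = (LN − M²)/(EG − F²) = 0. At (u, v) = (9/2, pi/2): K = 0.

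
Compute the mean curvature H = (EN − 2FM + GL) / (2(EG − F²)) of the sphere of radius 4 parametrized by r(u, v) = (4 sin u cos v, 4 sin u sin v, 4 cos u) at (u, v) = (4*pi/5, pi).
H = -1/4

With E = 16, F = 0, G = 16*sin(u)^2, L = -4*sin(u)/Abs(sin(u)), M = 0, N = -4*sin(u)^3/Abs(sin(u)), assemble
  H = (EN − 2FM + GL) / (2(EG − F²)) = -sin(u)/(4*Abs(sin(u))).
At (u, v) = (4*pi/5, pi): H = -1/4.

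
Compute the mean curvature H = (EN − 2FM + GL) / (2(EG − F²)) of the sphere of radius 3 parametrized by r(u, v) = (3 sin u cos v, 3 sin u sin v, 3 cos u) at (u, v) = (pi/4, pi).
H = -1/3

With E = 9, F = 0, G = 9*sin(u)^2, L = -3*sin(u)/Abs(sin(u)), M = 0, N = -3*sin(u)^3/Abs(sin(u)), assemble
  H = (EN − 2FM + GL) / (2(EG − F²)) = -sin(u)/(3*Abs(sin(u))).
At (u, v) = (pi/4, pi): H = -1/3.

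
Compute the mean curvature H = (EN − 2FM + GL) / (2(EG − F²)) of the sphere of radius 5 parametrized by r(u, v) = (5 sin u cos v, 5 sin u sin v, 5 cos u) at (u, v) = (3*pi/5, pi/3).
H = -1/5

With E = 25, F = 0, G = 25*sin(u)^2, L = -5*sin(u)/Abs(sin(u)), M = 0, N = -5*sin(u)^3/Abs(sin(u)), assemble
  H = (EN − 2FM + GL) / (2(EG − F²)) = -sin(u)/(5*Abs(sin(u))).
At (u, v) = (3*pi/5, pi/3): H = -1/5.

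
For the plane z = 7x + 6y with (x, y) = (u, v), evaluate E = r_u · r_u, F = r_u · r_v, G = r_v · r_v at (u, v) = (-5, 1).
E = 50;  F = 42;  G = 37

Partials: r_u = (1, 0, 7), r_v = (0, 1, 6). As functions of (u, v):
  E = r_u · r_u = 50,
  F = r_u · r_v = 42,
  G = r_v · r_v = 37.
Evaluating at (u, v) = (-5, 1): E = 50, F = 42, G = 37.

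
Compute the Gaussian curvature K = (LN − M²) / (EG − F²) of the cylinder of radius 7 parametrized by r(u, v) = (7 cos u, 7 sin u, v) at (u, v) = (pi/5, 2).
K = 0

Coefficients of the first fundamental form: E = 49, F = 0, G = 1.
Coefficients of the second fundamental form: L = -7, M = 0, N = 0.
Assemble K = (LN − M²)/(EG − F²) = 0. At (u, v) = (pi/5, 2): K = 0.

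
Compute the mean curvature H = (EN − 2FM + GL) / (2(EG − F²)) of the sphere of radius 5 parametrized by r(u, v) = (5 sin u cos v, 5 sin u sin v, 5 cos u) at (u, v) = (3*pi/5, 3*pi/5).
H = -1/5

With E = 25, F = 0, G = 25*sin(u)^2, L = -5*sin(u)/Abs(sin(u)), M = 0, N = -5*sin(u)^3/Abs(sin(u)), assemble
  H = (EN − 2FM + GL) / (2(EG − F²)) = -sin(u)/(5*Abs(sin(u))).
At (u, v) = (3*pi/5, 3*pi/5): H = -1/5.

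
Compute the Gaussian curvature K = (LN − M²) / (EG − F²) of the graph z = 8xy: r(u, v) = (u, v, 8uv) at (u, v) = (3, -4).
K = -64/2563201

Coefficients of the first fundamental form: E = 64*v^2 + 1, F = 64*u*v, G = 64*u^2 + 1.
Coefficients of the second fundamental form: L = 0, M = 8/sqrt(64*u^2 + 64*v^2 + 1), N = 0.
Assemble K = (LN − M²)/(EG − F²) = -64/(4096*u^4 + 8192*u^2*v^2 + 128*u^2 + 4096*v^4 + 128*v^2 + 1). At (u, v) = (3, -4): K = -64/2563201.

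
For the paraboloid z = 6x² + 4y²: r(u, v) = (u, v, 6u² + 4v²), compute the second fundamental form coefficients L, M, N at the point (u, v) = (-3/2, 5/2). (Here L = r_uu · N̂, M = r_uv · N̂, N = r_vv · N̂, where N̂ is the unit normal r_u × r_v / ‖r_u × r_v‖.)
L = 12*sqrt(29)/145;  M = 0;  N = 8*sqrt(29)/145

Compute the unit normal N̂(u, v) = (-12*u/sqrt(144*u^2 + 64*v^2 + 1), -8*v/sqrt(144*u^2 + 64*v^2 + 1), 1/sqrt(144*u^2 + 64*v^2 + 1)), and the second partials r_uu, r_uv, r_vv. Take dot products:
  L(u, v) = r_uu · N̂ = 12/sqrt(144*u^2 + 64*v^2 + 1),
  M(u, v) = r_uv · N̂ = 0,
  N(u, v) = r_vv · N̂ = 8/sqrt(144*u^2 + 64*v^2 + 1).
Evaluating at (u, v) = (-3/2, 5/2):
  L = 12*sqrt(29)/145, M = 0, N = 8*sqrt(29)/145.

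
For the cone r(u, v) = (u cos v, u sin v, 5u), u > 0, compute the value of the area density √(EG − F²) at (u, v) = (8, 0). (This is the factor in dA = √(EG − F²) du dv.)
√(EG − F²)|_{(8, 0)} = 8*sqrt(26)

E = 26, F = 0, G = u^2, so EG − F² = 26*u^2. Taking the positive square root: √(EG − F²) = sqrt(26)*Abs(u). At (u, v) = (8, 0): 8*sqrt(26).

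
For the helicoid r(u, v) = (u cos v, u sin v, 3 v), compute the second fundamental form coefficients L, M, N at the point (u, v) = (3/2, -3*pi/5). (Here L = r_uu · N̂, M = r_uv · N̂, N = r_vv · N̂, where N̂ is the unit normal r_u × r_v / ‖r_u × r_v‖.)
L = 0;  M = -2*sqrt(5)/5;  N = 0

Compute the unit normal N̂(u, v) = (3*sin(v)/sqrt(u^2 + 9), -3*cos(v)/sqrt(u^2 + 9), u/sqrt(u^2 + 9)), and the second partials r_uu, r_uv, r_vv. Take dot products:
  L(u, v) = r_uu · N̂ = 0,
  M(u, v) = r_uv · N̂ = -3/sqrt(u^2 + 9),
  N(u, v) = r_vv · N̂ = 0.
Evaluating at (u, v) = (3/2, -3*pi/5):
  L = 0, M = -2*sqrt(5)/5, N = 0.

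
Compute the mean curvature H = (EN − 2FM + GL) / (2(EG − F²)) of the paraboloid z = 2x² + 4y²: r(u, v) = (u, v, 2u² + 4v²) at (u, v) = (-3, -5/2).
H = 1382*sqrt(545)/297025

With E = 16*u^2 + 1, F = 32*u*v, G = 64*v^2 + 1, L = 4/sqrt(16*u^2 + 64*v^2 + 1), M = 0, N = 8/sqrt(16*u^2 + 64*v^2 + 1), assemble
  H = (EN − 2FM + GL) / (2(EG − F²)) = 2*(32*u^2 + 64*v^2 + 3)/(16*u^2 + 64*v^2 + 1)^(3/2).
At (u, v) = (-3, -5/2): H = 1382*sqrt(545)/297025.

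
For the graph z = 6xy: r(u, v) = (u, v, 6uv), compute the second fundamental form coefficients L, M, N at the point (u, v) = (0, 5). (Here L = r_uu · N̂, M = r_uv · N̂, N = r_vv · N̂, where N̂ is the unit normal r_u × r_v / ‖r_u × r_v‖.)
L = 0;  M = 6*sqrt(901)/901;  N = 0

Compute the unit normal N̂(u, v) = (-6*v/sqrt(36*u^2 + 36*v^2 + 1), -6*u/sqrt(36*u^2 + 36*v^2 + 1), 1/sqrt(36*u^2 + 36*v^2 + 1)), and the second partials r_uu, r_uv, r_vv. Take dot products:
  L(u, v) = r_uu · N̂ = 0,
  M(u, v) = r_uv · N̂ = 6/sqrt(36*u^2 + 36*v^2 + 1),
  N(u, v) = r_vv · N̂ = 0.
Evaluating at (u, v) = (0, 5):
  L = 0, M = 6*sqrt(901)/901, N = 0.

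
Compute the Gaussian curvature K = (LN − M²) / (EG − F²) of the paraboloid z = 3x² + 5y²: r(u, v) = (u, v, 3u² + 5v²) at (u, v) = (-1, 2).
K = 60/190969

Coefficients of the first fundamental form: E = 36*u^2 + 1, F = 60*u*v, G = 100*v^2 + 1.
Coefficients of the second fundamental form: L = 6/sqrt(36*u^2 + 100*v^2 + 1), M = 0, N = 10/sqrt(36*u^2 + 100*v^2 + 1).
Assemble K = (LN − M²)/(EG − F²) = 60/(1296*u^4 + 7200*u^2*v^2 + 72*u^2 + 10000*v^4 + 200*v^2 + 1). At (u, v) = (-1, 2): K = 60/190969.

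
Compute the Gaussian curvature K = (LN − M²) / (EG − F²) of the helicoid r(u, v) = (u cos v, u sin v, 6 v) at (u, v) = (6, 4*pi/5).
K = -1/144

Coefficients of the first fundamental form: E = 1, F = 0, G = u^2 + 36.
Coefficients of the second fundamental form: L = 0, M = -6/sqrt(u^2 + 36), N = 0.
Assemble K = (LN − M²)/(EG − F²) = -36/(u^2 + 36)^2. At (u, v) = (6, 4*pi/5): K = -1/144.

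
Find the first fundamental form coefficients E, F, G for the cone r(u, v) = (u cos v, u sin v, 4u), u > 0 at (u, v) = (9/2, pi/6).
E = 17;  F = 0;  G = 81/4

Partials: r_u = (cos(v), sin(v), 4), r_v = (-u*sin(v), u*cos(v), 0). As functions of (u, v):
  E = r_u · r_u = 17,
  F = r_u · r_v = 0,
  G = r_v · r_v = u^2.
Evaluating at (u, v) = (9/2, pi/6): E = 17, F = 0, G = 81/4.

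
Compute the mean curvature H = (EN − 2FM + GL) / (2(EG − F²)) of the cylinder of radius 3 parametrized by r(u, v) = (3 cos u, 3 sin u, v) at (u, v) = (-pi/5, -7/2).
H = -1/6

With E = 9, F = 0, G = 1, L = -3, M = 0, N = 0, assemble
  H = (EN − 2FM + GL) / (2(EG − F²)) = -1/6.
At (u, v) = (-pi/5, -7/2): H = -1/6.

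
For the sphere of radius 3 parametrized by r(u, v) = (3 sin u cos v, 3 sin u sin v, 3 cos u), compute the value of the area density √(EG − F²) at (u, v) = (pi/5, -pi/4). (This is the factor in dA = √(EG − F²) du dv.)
√(EG − F²)|_{(pi/5, -pi/4)} = 9*sqrt(10 - 2*sqrt(5))/4

E = 9, F = 0, G = 9*sin(u)^2, so EG − F² = 81*sin(u)^2. Taking the positive square root: √(EG − F²) = 9*Abs(sin(u)). At (u, v) = (pi/5, -pi/4): 9*sqrt(10 - 2*sqrt(5))/4.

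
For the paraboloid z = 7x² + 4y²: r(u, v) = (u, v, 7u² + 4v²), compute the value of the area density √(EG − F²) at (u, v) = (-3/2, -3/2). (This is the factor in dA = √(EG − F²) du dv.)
√(EG − F²)|_{(-3/2, -3/2)} = sqrt(586)

E = 196*u^2 + 1, F = 112*u*v, G = 64*v^2 + 1, so EG − F² = 196*u^2 + 64*v^2 + 1. Taking the positive square root: √(EG − F²) = sqrt(196*u^2 + 64*v^2 + 1). At (u, v) = (-3/2, -3/2): sqrt(586).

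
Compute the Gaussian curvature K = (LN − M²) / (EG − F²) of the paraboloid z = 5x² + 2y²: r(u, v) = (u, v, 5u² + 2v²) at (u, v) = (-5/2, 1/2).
K = 2/19845

Coefficients of the first fundamental form: E = 100*u^2 + 1, F = 40*u*v, G = 16*v^2 + 1.
Coefficients of the second fundamental form: L = 10/sqrt(100*u^2 + 16*v^2 + 1), M = 0, N = 4/sqrt(100*u^2 + 16*v^2 + 1).
Assemble K = (LN − M²)/(EG − F²) = 40/(10000*u^4 + 3200*u^2*v^2 + 200*u^2 + 256*v^4 + 32*v^2 + 1). At (u, v) = (-5/2, 1/2): K = 2/19845.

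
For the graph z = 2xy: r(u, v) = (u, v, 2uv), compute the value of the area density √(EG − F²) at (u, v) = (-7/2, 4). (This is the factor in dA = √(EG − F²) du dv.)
√(EG − F²)|_{(-7/2, 4)} = sqrt(114)

E = 4*v^2 + 1, F = 4*u*v, G = 4*u^2 + 1, so EG − F² = 4*u^2 + 4*v^2 + 1. Taking the positive square root: √(EG − F²) = sqrt(4*u^2 + 4*v^2 + 1). At (u, v) = (-7/2, 4): sqrt(114).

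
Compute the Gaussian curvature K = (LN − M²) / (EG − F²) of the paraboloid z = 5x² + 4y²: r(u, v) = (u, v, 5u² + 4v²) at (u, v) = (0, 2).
K = 80/66049

Coefficients of the first fundamental form: E = 100*u^2 + 1, F = 80*u*v, G = 64*v^2 + 1.
Coefficients of the second fundamental form: L = 10/sqrt(100*u^2 + 64*v^2 + 1), M = 0, N = 8/sqrt(100*u^2 + 64*v^2 + 1).
Assemble K = (LN − M²)/(EG − F²) = 80/(10000*u^4 + 12800*u^2*v^2 + 200*u^2 + 4096*v^4 + 128*v^2 + 1). At (u, v) = (0, 2): K = 80/66049.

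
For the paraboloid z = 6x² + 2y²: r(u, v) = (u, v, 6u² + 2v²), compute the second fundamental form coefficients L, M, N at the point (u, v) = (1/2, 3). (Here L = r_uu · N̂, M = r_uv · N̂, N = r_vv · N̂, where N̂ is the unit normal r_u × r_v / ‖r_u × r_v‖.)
L = 12*sqrt(181)/181;  M = 0;  N = 4*sqrt(181)/181

Compute the unit normal N̂(u, v) = (-12*u/sqrt(144*u^2 + 16*v^2 + 1), -4*v/sqrt(144*u^2 + 16*v^2 + 1), 1/sqrt(144*u^2 + 16*v^2 + 1)), and the second partials r_uu, r_uv, r_vv. Take dot products:
  L(u, v) = r_uu · N̂ = 12/sqrt(144*u^2 + 16*v^2 + 1),
  M(u, v) = r_uv · N̂ = 0,
  N(u, v) = r_vv · N̂ = 4/sqrt(144*u^2 + 16*v^2 + 1).
Evaluating at (u, v) = (1/2, 3):
  L = 12*sqrt(181)/181, M = 0, N = 4*sqrt(181)/181.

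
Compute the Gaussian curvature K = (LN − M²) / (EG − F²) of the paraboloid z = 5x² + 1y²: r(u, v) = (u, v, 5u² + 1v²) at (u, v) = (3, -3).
K = 20/877969

Coefficients of the first fundamental form: E = 100*u^2 + 1, F = 20*u*v, G = 4*v^2 + 1.
Coefficients of the second fundamental form: L = 10/sqrt(100*u^2 + 4*v^2 + 1), M = 0, N = 2/sqrt(100*u^2 + 4*v^2 + 1).
Assemble K = (LN − M²)/(EG − F²) = 20/(10000*u^4 + 800*u^2*v^2 + 200*u^2 + 16*v^4 + 8*v^2 + 1). At (u, v) = (3, -3): K = 20/877969.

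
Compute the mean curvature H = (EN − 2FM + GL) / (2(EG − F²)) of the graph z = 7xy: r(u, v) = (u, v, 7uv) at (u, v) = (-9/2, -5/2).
H = -15435*sqrt(5198)/13509602

With E = 49*v^2 + 1, F = 49*u*v, G = 49*u^2 + 1, L = 0, M = 7/sqrt(49*u^2 + 49*v^2 + 1), N = 0, assemble
  H = (EN − 2FM + GL) / (2(EG − F²)) = -343*u*v/(49*u^2 + 49*v^2 + 1)^(3/2).
At (u, v) = (-9/2, -5/2): H = -15435*sqrt(5198)/13509602.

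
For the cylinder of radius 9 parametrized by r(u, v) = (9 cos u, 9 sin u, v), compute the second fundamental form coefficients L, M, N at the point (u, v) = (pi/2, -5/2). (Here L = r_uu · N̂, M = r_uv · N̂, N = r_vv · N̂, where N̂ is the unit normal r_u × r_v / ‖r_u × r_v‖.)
L = -9;  M = 0;  N = 0

Compute the unit normal N̂(u, v) = (cos(u), sin(u), 0), and the second partials r_uu, r_uv, r_vv. Take dot products:
  L(u, v) = r_uu · N̂ = -9,
  M(u, v) = r_uv · N̂ = 0,
  N(u, v) = r_vv · N̂ = 0.
Evaluating at (u, v) = (pi/2, -5/2):
  L = -9, M = 0, N = 0.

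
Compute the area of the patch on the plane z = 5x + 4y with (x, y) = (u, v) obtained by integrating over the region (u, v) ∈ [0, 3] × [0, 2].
Area = 6*sqrt(42)

Area = ∫∫ √(EG − F²) du dv with √(EG − F²) = sqrt(42). Integrating over [0, 3] × [0, 2] gives 6*sqrt(42).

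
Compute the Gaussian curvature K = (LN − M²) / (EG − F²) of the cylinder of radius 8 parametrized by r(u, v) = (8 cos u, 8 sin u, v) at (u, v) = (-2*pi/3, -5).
K = 0

Coefficients of the first fundamental form: E = 64, F = 0, G = 1.
Coefficients of the second fundamental form: L = -8, M = 0, N = 0.
Assemble K = (LN − M²)/(EG − F²) = 0. At (u, v) = (-2*pi/3, -5): K = 0.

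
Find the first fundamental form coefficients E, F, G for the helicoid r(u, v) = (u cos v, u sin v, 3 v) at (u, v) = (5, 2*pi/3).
E = 1;  F = 0;  G = 34

Partials: r_u = (cos(v), sin(v), 0), r_v = (-u*sin(v), u*cos(v), 3). As functions of (u, v):
  E = r_u · r_u = 1,
  F = r_u · r_v = 0,
  G = r_v · r_v = u^2 + 9.
Evaluating at (u, v) = (5, 2*pi/3): E = 1, F = 0, G = 34.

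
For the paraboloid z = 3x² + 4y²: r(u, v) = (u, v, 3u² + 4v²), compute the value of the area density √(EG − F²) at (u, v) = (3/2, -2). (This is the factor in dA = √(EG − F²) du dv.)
√(EG − F²)|_{(3/2, -2)} = 13*sqrt(2)

E = 36*u^2 + 1, F = 48*u*v, G = 64*v^2 + 1, so EG − F² = 36*u^2 + 64*v^2 + 1. Taking the positive square root: √(EG − F²) = sqrt(36*u^2 + 64*v^2 + 1). At (u, v) = (3/2, -2): 13*sqrt(2).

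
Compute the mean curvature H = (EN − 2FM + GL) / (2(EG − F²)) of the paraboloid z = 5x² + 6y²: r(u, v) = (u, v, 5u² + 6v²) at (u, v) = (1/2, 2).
H = 3041*sqrt(602)/362404

With E = 100*u^2 + 1, F = 120*u*v, G = 144*v^2 + 1, L = 10/sqrt(100*u^2 + 144*v^2 + 1), M = 0, N = 12/sqrt(100*u^2 + 144*v^2 + 1), assemble
  H = (EN − 2FM + GL) / (2(EG − F²)) = (600*u^2 + 720*v^2 + 11)/(100*u^2 + 144*v^2 + 1)^(3/2).
At (u, v) = (1/2, 2): H = 3041*sqrt(602)/362404.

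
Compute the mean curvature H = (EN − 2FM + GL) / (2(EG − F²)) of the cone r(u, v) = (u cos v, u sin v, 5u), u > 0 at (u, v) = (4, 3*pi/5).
H = 5*sqrt(26)/208

With E = 26, F = 0, G = u^2, L = 0, M = 0, N = 5*sqrt(26)*u^2/(26*Abs(u)), assemble
  H = (EN − 2FM + GL) / (2(EG − F²)) = 5*sqrt(26)/(52*Abs(u)).
At (u, v) = (4, 3*pi/5): H = 5*sqrt(26)/208.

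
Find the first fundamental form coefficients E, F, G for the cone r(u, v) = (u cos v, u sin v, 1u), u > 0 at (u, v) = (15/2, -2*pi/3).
E = 2;  F = 0;  G = 225/4

Partials: r_u = (cos(v), sin(v), 1), r_v = (-u*sin(v), u*cos(v), 0). As functions of (u, v):
  E = r_u · r_u = 2,
  F = r_u · r_v = 0,
  G = r_v · r_v = u^2.
Evaluating at (u, v) = (15/2, -2*pi/3): E = 2, F = 0, G = 225/4.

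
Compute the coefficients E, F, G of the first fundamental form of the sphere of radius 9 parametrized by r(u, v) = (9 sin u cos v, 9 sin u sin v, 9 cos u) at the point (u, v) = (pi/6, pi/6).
E = 81;  F = 0;  G = 81/4

Partials: r_u = (9*cos(u)*cos(v), 9*sin(v)*cos(u), -9*sin(u)), r_v = (-9*sin(u)*sin(v), 9*sin(u)*cos(v), 0). As functions of (u, v):
  E = r_u · r_u = 81,
  F = r_u · r_v = 0,
  G = r_v · r_v = 81*sin(u)^2.
Evaluating at (u, v) = (pi/6, pi/6): E = 81, F = 0, G = 81/4.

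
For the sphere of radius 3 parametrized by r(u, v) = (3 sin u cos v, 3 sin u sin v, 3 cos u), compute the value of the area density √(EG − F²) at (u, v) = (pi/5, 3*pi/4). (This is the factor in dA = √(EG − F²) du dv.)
√(EG − F²)|_{(pi/5, 3*pi/4)} = 9*sqrt(10 - 2*sqrt(5))/4

E = 9, F = 0, G = 9*sin(u)^2, so EG − F² = 81*sin(u)^2. Taking the positive square root: √(EG − F²) = 9*Abs(sin(u)). At (u, v) = (pi/5, 3*pi/4): 9*sqrt(10 - 2*sqrt(5))/4.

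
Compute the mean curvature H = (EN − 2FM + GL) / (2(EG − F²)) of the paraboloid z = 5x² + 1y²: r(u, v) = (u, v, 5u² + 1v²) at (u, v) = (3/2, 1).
H = 251*sqrt(230)/52900

With E = 100*u^2 + 1, F = 20*u*v, G = 4*v^2 + 1, L = 10/sqrt(100*u^2 + 4*v^2 + 1), M = 0, N = 2/sqrt(100*u^2 + 4*v^2 + 1), assemble
  H = (EN − 2FM + GL) / (2(EG − F²)) = 2*(50*u^2 + 10*v^2 + 3)/(100*u^2 + 4*v^2 + 1)^(3/2).
At (u, v) = (3/2, 1): H = 251*sqrt(230)/52900.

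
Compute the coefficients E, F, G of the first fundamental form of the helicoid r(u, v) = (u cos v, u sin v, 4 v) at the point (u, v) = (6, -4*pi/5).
E = 1;  F = 0;  G = 52

Partials: r_u = (cos(v), sin(v), 0), r_v = (-u*sin(v), u*cos(v), 4). As functions of (u, v):
  E = r_u · r_u = 1,
  F = r_u · r_v = 0,
  G = r_v · r_v = u^2 + 16.
Evaluating at (u, v) = (6, -4*pi/5): E = 1, F = 0, G = 52.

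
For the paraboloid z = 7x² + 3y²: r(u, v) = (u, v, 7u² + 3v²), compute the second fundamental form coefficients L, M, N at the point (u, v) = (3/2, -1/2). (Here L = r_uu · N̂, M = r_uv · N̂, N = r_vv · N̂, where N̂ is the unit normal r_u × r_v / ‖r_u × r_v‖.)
L = 14*sqrt(451)/451;  M = 0;  N = 6*sqrt(451)/451

Compute the unit normal N̂(u, v) = (-14*u/sqrt(196*u^2 + 36*v^2 + 1), -6*v/sqrt(196*u^2 + 36*v^2 + 1), 1/sqrt(196*u^2 + 36*v^2 + 1)), and the second partials r_uu, r_uv, r_vv. Take dot products:
  L(u, v) = r_uu · N̂ = 14/sqrt(196*u^2 + 36*v^2 + 1),
  M(u, v) = r_uv · N̂ = 0,
  N(u, v) = r_vv · N̂ = 6/sqrt(196*u^2 + 36*v^2 + 1).
Evaluating at (u, v) = (3/2, -1/2):
  L = 14*sqrt(451)/451, M = 0, N = 6*sqrt(451)/451.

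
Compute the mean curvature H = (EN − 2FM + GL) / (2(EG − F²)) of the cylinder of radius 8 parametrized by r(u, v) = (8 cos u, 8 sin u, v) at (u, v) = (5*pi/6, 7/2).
H = -1/16

With E = 64, F = 0, G = 1, L = -8, M = 0, N = 0, assemble
  H = (EN − 2FM + GL) / (2(EG − F²)) = -1/16.
At (u, v) = (5*pi/6, 7/2): H = -1/16.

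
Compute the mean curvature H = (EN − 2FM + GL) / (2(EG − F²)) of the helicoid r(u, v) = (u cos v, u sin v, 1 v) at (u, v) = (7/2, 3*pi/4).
H = 0

With E = 1, F = 0, G = u^2 + 1, L = 0, M = -1/sqrt(u^2 + 1), N = 0, assemble
  H = (EN − 2FM + GL) / (2(EG − F²)) = 0.
At (u, v) = (7/2, 3*pi/4): H = 0.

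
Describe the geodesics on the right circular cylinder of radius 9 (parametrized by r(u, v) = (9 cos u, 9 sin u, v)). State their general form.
The cylinder is flat (K = 0) and locally isometric to the plane via the development (u, v) ↦ (9 u, v). Geodesics are the pre-images of straight lines: circles (v constant), vertical lines (u constant), and helices (v = c · u + d) for constants c, d.

A right cylinder has E = 9², F = 0, G = 1, so EG − F² = 9², and L = −9, M = N = 0, giving K = (LN − M²)/(EG − F²) = 0 everywhere. A flat surface is locally isometric to the Euclidean plane via the map (u, v) ↦ (9 u, v). Straight lines in the (x̃, ỹ) plane pull back to: (a) horizontal circles (v = const), (b) vertical generators (u = const), and (c) helices (9 u tan θ = v, i.e. v = c · u + d).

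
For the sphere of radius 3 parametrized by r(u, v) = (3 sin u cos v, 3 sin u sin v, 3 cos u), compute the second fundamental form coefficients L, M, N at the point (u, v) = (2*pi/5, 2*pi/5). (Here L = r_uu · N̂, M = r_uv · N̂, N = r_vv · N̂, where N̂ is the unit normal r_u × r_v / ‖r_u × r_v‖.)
L = -3;  M = 0;  N = -15/8 - 3*sqrt(5)/8

Compute the unit normal N̂(u, v) = (sin(u)^2*cos(v)/Abs(sin(u)), sin(u)^2*sin(v)/Abs(sin(u)), sin(2*u)/(2*Abs(sin(u)))), and the second partials r_uu, r_uv, r_vv. Take dot products:
  L(u, v) = r_uu · N̂ = -3*sin(u)/Abs(sin(u)),
  M(u, v) = r_uv · N̂ = 0,
  N(u, v) = r_vv · N̂ = -3*sin(u)^3/Abs(sin(u)).
Evaluating at (u, v) = (2*pi/5, 2*pi/5):
  L = -3, M = 0, N = -15/8 - 3*sqrt(5)/8.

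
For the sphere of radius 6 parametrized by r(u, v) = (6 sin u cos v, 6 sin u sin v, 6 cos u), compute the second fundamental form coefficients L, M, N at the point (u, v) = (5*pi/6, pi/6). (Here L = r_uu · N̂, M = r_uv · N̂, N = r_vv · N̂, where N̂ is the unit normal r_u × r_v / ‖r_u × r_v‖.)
L = -6;  M = 0;  N = -3/2

Compute the unit normal N̂(u, v) = (sin(u)^2*cos(v)/Abs(sin(u)), sin(u)^2*sin(v)/Abs(sin(u)), sin(2*u)/(2*Abs(sin(u)))), and the second partials r_uu, r_uv, r_vv. Take dot products:
  L(u, v) = r_uu · N̂ = -6*sin(u)/Abs(sin(u)),
  M(u, v) = r_uv · N̂ = 0,
  N(u, v) = r_vv · N̂ = -6*sin(u)^3/Abs(sin(u)).
Evaluating at (u, v) = (5*pi/6, pi/6):
  L = -6, M = 0, N = -3/2.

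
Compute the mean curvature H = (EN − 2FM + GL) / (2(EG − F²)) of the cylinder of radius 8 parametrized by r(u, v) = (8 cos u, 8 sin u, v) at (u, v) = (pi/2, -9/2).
H = -1/16

With E = 64, F = 0, G = 1, L = -8, M = 0, N = 0, assemble
  H = (EN − 2FM + GL) / (2(EG − F²)) = -1/16.
At (u, v) = (pi/2, -9/2): H = -1/16.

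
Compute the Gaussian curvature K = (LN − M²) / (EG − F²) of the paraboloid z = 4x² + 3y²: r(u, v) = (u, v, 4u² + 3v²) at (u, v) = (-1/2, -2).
K = 48/25921

Coefficients of the first fundamental form: E = 64*u^2 + 1, F = 48*u*v, G = 36*v^2 + 1.
Coefficients of the second fundamental form: L = 8/sqrt(64*u^2 + 36*v^2 + 1), M = 0, N = 6/sqrt(64*u^2 + 36*v^2 + 1).
Assemble K = (LN − M²)/(EG − F²) = 48/(4096*u^4 + 4608*u^2*v^2 + 128*u^2 + 1296*v^4 + 72*v^2 + 1). At (u, v) = (-1/2, -2): K = 48/25921.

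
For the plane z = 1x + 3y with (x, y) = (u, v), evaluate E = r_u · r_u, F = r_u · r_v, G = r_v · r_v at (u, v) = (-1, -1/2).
E = 2;  F = 3;  G = 10

Partials: r_u = (1, 0, 1), r_v = (0, 1, 3). As functions of (u, v):
  E = r_u · r_u = 2,
  F = r_u · r_v = 3,
  G = r_v · r_v = 10.
Evaluating at (u, v) = (-1, -1/2): E = 2, F = 3, G = 10.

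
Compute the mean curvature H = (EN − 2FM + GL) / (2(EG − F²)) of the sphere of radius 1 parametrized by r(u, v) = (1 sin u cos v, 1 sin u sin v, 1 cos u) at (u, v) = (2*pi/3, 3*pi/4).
H = -1

With E = 1, F = 0, G = sin(u)^2, L = -sin(u)/Abs(sin(u)), M = 0, N = -sin(u)^3/Abs(sin(u)), assemble
  H = (EN − 2FM + GL) / (2(EG − F²)) = -sin(u)/Abs(sin(u)).
At (u, v) = (2*pi/3, 3*pi/4): H = -1.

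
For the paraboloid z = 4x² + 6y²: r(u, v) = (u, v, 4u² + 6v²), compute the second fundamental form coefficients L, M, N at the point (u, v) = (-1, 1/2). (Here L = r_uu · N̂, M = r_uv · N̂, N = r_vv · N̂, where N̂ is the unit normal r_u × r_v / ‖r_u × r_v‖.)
L = 8*sqrt(101)/101;  M = 0;  N = 12*sqrt(101)/101

Compute the unit normal N̂(u, v) = (-8*u/sqrt(64*u^2 + 144*v^2 + 1), -12*v/sqrt(64*u^2 + 144*v^2 + 1), 1/sqrt(64*u^2 + 144*v^2 + 1)), and the second partials r_uu, r_uv, r_vv. Take dot products:
  L(u, v) = r_uu · N̂ = 8/sqrt(64*u^2 + 144*v^2 + 1),
  M(u, v) = r_uv · N̂ = 0,
  N(u, v) = r_vv · N̂ = 12/sqrt(64*u^2 + 144*v^2 + 1).
Evaluating at (u, v) = (-1, 1/2):
  L = 8*sqrt(101)/101, M = 0, N = 12*sqrt(101)/101.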